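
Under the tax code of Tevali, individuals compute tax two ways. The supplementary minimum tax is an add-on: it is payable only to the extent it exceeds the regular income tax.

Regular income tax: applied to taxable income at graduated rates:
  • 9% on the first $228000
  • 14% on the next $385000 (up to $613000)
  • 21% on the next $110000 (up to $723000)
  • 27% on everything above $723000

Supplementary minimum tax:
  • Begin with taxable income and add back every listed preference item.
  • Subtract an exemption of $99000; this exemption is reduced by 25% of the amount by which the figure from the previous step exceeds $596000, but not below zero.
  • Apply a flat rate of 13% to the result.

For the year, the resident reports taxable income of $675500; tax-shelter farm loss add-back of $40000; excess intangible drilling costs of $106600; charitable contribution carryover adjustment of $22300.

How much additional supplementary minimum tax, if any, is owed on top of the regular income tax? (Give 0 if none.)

$17430

Supplementary minimum tax:
  Adjusted income: $675500 + $40000 + $106600 + $22300 = $844400
  Exemption: $99000 − 25% × ($844400 − $596000) = $99000 − $62100 = $36900
  Base: $844400 − $36900 = $807500
  $807500 × 13% = $104975

Regular income tax:
  $228000 × 9% = $20520
  $385000 × 14% = $53900
  $62500 × 21% = $13125
  → $87545

Excess of supplementary minimum tax over regular income tax: $104975 − $87545 = $17430.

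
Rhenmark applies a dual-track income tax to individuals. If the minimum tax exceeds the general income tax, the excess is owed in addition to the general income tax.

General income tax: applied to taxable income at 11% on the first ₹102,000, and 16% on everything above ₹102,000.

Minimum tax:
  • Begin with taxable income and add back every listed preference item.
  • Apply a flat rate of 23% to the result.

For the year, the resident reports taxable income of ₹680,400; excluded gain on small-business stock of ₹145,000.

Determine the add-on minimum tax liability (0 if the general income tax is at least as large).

General income tax:
  ₹102,000 × 11% = ₹11,220
  ₹578,400 × 16% = ₹92,544
  → ₹103,764

Minimum tax:
  Adjusted income: ₹680,400 + ₹145,000 = ₹825,400
  ₹825,400 × 23% = ₹189,842

Excess of minimum tax over general income tax: ₹189,842 − ₹103,764 = ₹86,078.

₹86,078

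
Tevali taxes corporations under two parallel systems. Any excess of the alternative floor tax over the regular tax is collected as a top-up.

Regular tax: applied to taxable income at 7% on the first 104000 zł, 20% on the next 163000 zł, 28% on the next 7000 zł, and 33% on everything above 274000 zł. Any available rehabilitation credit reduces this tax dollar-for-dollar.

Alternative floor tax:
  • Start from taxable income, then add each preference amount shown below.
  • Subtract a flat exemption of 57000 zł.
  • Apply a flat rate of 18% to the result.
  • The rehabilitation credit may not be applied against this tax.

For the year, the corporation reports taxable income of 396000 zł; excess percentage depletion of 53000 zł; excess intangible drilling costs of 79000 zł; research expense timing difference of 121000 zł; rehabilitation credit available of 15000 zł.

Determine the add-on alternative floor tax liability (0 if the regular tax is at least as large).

Regular tax:
  104000 zł × 7% = 7280 zł
  163000 zł × 20% = 32600 zł
  7000 zł × 28% = 1960 zł
  122000 zł × 33% = 40260 zł
  → 82100 zł
  Less rehabilitation credit 15000 zł → 67100 zł

Alternative floor tax:
  Adjusted income: 396000 zł + 53000 zł + 79000 zł + 121000 zł = 649000 zł
  Less exemption 57000 zł → base 592000 zł
  592000 zł × 18% = 106560 zł

Excess of alternative floor tax over regular tax: 106560 zł − 67100 zł = 39460 zł.

39460 zł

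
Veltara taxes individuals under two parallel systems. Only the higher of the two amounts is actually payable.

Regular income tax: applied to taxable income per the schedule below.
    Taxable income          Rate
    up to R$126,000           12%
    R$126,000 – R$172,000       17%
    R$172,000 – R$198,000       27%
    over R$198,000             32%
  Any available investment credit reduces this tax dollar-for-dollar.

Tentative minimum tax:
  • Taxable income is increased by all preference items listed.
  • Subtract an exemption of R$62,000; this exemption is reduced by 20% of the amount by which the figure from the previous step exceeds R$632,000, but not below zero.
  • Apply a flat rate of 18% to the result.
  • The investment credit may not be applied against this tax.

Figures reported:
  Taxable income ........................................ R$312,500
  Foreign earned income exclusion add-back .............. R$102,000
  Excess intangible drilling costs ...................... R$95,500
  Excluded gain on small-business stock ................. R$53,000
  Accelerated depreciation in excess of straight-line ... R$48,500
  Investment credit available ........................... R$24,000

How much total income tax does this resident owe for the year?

Regular income tax:
  R$126,000 × 12% = R$15,120
  R$46,000 × 17% = R$7,820
  R$26,000 × 27% = R$7,020
  R$114,500 × 32% = R$36,640
  → R$66,600
  Less investment credit R$24,000 → R$42,600

Tentative minimum tax:
  Adjusted income: R$312,500 + R$102,000 + R$95,500 + R$53,000 + R$48,500 = R$611,500
  Exemption: R$611,500 ≤ R$632,000, so full R$62,000 applies
  Base: R$611,500 − R$62,000 = R$549,500
  R$549,500 × 18% = R$98,910

R$98,910 > R$42,600, so the tentative minimum tax is the binding amount.

R$98,910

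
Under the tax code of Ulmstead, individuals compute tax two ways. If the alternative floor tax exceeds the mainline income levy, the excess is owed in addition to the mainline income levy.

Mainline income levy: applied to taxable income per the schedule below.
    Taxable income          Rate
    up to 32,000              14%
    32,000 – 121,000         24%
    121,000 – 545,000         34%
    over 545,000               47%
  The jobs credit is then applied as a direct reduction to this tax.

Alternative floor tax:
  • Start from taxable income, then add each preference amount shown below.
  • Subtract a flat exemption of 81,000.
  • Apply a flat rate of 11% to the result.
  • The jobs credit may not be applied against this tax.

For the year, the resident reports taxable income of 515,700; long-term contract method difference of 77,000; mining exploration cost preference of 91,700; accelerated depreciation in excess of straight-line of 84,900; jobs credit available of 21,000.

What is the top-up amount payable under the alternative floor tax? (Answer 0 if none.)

Alternative floor tax:
  Adjusted income: 515,700 + 77,000 + 91,700 + 84,900 = 769,300
  Less exemption 81,000 → base 688,300
  688,300 × 11% = 75,713

Mainline income levy:
  32,000 × 14% = 4,480
  89,000 × 24% = 21,360
  394,700 × 34% = 134,198
  → 160,038
  Less jobs credit 21,000 → 139,038

75,713 ≤ 139,038, so no add-on is due.

0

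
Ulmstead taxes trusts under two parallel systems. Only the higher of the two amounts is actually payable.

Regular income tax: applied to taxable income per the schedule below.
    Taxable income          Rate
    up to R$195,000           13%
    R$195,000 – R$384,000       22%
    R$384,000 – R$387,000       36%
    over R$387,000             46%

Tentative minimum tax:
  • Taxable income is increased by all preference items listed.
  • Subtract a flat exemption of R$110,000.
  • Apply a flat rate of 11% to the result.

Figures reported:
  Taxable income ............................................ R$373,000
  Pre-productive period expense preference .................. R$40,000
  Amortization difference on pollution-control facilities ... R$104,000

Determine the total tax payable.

Regular income tax:
  R$195,000 × 13% = R$25,350
  R$178,000 × 22% = R$39,160
  → R$64,510

Tentative minimum tax:
  Adjusted income: R$373,000 + R$40,000 + R$104,000 = R$517,000
  Less exemption R$110,000 → base R$407,000
  R$407,000 × 11% = R$44,770

R$64,510 > R$44,770, so the regular income tax governs.

R$64,510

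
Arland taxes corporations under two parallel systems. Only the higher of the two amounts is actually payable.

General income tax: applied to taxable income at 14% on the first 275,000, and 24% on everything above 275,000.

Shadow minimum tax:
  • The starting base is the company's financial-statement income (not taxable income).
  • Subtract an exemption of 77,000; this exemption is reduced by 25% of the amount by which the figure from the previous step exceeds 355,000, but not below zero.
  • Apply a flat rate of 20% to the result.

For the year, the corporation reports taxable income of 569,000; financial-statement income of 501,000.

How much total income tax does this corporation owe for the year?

General income tax:
  275,000 × 14% = 38,500
  294,000 × 24% = 70,560
  → 109,060

Shadow minimum tax:
  Base (financial-statement income): 501,000
  Exemption: 77,000 − 25% × (501,000 − 355,000) = 77,000 − 36,500 = 40,500
  Base: 501,000 − 40,500 = 460,500
  460,500 × 20% = 92,100

109,060 > 92,100, so the general income tax governs.

109,060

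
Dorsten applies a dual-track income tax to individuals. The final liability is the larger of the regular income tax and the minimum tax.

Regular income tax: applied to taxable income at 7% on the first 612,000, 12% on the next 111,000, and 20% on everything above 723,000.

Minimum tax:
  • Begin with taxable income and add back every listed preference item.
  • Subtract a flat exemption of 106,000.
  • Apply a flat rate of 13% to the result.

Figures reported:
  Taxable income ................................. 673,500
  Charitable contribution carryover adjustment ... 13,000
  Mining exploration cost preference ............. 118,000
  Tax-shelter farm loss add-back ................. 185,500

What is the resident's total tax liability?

114,920

Minimum tax:
  Adjusted income: 673,500 + 13,000 + 118,000 + 185,500 = 990,000
  Less exemption 106,000 → base 884,000
  884,000 × 13% = 114,920

Regular income tax:
  612,000 × 7% = 42,840
  61,500 × 12% = 7,380
  → 50,220

114,920 > 50,220, so the minimum tax is the binding amount.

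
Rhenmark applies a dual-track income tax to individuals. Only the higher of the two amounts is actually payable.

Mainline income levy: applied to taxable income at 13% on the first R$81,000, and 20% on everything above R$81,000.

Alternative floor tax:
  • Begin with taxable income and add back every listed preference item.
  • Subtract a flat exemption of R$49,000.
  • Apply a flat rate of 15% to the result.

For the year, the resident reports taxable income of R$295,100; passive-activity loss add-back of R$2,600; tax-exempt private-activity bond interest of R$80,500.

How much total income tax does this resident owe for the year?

R$53,350

Mainline income levy:
  R$81,000 × 13% = R$10,530
  R$214,100 × 20% = R$42,820
  → R$53,350

Alternative floor tax:
  Adjusted income: R$295,100 + R$2,600 + R$80,500 = R$378,200
  Less exemption R$49,000 → base R$329,200
  R$329,200 × 15% = R$49,380

R$53,350 > R$49,380, so the mainline income levy governs.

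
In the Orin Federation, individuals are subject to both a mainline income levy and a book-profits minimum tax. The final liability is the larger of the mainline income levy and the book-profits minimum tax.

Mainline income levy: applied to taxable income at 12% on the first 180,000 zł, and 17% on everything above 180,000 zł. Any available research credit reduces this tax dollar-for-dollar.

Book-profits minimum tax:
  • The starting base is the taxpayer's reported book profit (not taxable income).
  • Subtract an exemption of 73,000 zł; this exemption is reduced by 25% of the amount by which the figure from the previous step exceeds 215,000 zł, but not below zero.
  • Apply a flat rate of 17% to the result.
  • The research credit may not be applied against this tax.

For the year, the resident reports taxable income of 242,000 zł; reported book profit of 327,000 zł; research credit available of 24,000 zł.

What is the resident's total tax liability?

47,940 zł

Mainline income levy:
  180,000 zł × 12% = 21,600 zł
  62,000 zł × 17% = 10,540 zł
  → 32,140 zł
  Less research credit 24,000 zł → 8,140 zł

Book-profits minimum tax:
  Base (reported book profit): 327,000 zł
  Exemption: 73,000 zł − 25% × (327,000 zł − 215,000 zł) = 73,000 zł − 28,000 zł = 45,000 zł
  Base: 327,000 zł − 45,000 zł = 282,000 zł
  282,000 zł × 17% = 47,940 zł

47,940 zł > 8,140 zł, so the book-profits minimum tax is the binding amount.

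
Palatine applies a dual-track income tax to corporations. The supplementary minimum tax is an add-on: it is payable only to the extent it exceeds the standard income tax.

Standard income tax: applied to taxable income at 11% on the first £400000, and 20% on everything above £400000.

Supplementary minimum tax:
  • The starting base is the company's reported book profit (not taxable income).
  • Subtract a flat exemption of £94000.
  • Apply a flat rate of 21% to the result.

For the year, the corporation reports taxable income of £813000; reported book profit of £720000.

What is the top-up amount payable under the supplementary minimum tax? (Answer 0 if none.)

Standard income tax:
  £400000 × 11% = £44000
  £413000 × 20% = £82600
  → £126600

Supplementary minimum tax:
  Base (reported book profit): £720000
  Less exemption £94000 → base £626000
  £626000 × 21% = £131460

Excess of supplementary minimum tax over standard income tax: £131460 − £126600 = £4860.

£4860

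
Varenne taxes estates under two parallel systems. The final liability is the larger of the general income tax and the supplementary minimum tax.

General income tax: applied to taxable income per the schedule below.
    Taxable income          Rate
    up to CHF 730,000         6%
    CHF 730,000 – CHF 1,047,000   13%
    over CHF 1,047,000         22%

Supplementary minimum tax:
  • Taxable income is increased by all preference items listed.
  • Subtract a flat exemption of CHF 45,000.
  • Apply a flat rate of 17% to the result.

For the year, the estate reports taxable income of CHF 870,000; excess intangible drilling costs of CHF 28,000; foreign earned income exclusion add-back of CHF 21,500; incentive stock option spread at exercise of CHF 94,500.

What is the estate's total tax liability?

CHF 164,730

Supplementary minimum tax:
  Adjusted income: CHF 870,000 + CHF 28,000 + CHF 21,500 + CHF 94,500 = CHF 1,014,000
  Less exemption CHF 45,000 → base CHF 969,000
  CHF 969,000 × 17% = CHF 164,730

General income tax:
  CHF 730,000 × 6% = CHF 43,800
  CHF 140,000 × 13% = CHF 18,200
  → CHF 62,000

CHF 164,730 > CHF 62,000, so the supplementary minimum tax is the binding amount.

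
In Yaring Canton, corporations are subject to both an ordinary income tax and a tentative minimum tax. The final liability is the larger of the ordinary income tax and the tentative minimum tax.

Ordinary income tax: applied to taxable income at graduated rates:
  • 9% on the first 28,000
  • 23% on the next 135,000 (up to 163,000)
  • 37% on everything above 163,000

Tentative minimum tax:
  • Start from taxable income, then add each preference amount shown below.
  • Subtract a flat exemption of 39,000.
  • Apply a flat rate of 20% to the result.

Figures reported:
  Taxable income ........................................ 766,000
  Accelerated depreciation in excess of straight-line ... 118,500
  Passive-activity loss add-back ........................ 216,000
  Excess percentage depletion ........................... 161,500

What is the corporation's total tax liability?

Tentative minimum tax:
  Adjusted income: 766,000 + 118,500 + 216,000 + 161,500 = 1,262,000
  Less exemption 39,000 → base 1,223,000
  1,223,000 × 20% = 244,600

Ordinary income tax:
  28,000 × 9% = 2,520
  135,000 × 23% = 31,050
  603,000 × 37% = 223,110
  → 256,680

256,680 > 244,600, so the ordinary income tax governs.

256,680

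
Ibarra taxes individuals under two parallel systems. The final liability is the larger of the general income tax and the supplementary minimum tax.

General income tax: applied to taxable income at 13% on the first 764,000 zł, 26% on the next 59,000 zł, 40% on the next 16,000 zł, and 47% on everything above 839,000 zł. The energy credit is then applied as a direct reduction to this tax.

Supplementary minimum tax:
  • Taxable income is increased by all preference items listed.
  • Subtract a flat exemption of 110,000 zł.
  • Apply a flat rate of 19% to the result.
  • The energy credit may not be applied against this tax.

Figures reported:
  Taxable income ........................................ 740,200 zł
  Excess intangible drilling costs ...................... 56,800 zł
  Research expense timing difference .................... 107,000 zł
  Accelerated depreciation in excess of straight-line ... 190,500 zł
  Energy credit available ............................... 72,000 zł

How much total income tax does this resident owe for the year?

187,055 zł

General income tax:
  740,200 zł × 13% = 96,226 zł
  Less energy credit 72,000 zł → 24,226 zł

Supplementary minimum tax:
  Adjusted income: 740,200 zł + 56,800 zł + 107,000 zł + 190,500 zł = 1,094,500 zł
  Less exemption 110,000 zł → base 984,500 zł
  984,500 zł × 19% = 187,055 zł

187,055 zł > 24,226 zł, so the supplementary minimum tax is the binding amount.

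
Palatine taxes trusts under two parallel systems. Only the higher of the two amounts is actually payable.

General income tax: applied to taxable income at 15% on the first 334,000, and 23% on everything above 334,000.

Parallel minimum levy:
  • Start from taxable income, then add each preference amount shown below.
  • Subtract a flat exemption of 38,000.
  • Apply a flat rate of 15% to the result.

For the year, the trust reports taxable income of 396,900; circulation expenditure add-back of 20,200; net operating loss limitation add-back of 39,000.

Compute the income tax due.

64,567

Parallel minimum levy:
  Adjusted income: 396,900 + 20,200 + 39,000 = 456,100
  Less exemption 38,000 → base 418,100
  418,100 × 15% = 62,715

General income tax:
  334,000 × 15% = 50,100
  62,900 × 23% = 14,467
  → 64,567

64,567 > 62,715, so the general income tax governs.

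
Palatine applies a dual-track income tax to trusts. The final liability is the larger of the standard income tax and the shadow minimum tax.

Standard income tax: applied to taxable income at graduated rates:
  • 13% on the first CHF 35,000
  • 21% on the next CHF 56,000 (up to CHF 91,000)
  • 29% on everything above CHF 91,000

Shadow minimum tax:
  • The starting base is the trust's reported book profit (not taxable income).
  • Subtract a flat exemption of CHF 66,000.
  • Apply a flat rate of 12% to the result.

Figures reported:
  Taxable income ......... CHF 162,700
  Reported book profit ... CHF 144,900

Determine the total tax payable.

CHF 37,103

Shadow minimum tax:
  Base (reported book profit): CHF 144,900
  Less exemption CHF 66,000 → base CHF 78,900
  CHF 78,900 × 12% = CHF 9,468

Standard income tax:
  CHF 35,000 × 13% = CHF 4,550
  CHF 56,000 × 21% = CHF 11,760
  CHF 71,700 × 29% = CHF 20,793
  → CHF 37,103

CHF 37,103 > CHF 9,468, so the standard income tax governs.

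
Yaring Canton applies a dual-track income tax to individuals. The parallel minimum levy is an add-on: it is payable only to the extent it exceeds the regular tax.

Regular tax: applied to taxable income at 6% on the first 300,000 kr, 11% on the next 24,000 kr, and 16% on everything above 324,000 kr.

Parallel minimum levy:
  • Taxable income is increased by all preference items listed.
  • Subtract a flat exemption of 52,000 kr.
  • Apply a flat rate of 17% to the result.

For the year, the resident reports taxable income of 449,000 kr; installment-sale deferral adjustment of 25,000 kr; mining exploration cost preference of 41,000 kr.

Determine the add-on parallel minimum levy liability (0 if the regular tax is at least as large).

38,070 kr

Parallel minimum levy:
  Adjusted income: 449,000 kr + 25,000 kr + 41,000 kr = 515,000 kr
  Less exemption 52,000 kr → base 463,000 kr
  463,000 kr × 17% = 78,710 kr

Regular tax:
  300,000 kr × 6% = 18,000 kr
  24,000 kr × 11% = 2,640 kr
  125,000 kr × 16% = 20,000 kr
  → 40,640 kr

Excess of parallel minimum levy over regular tax: 78,710 kr − 40,640 kr = 38,070 kr.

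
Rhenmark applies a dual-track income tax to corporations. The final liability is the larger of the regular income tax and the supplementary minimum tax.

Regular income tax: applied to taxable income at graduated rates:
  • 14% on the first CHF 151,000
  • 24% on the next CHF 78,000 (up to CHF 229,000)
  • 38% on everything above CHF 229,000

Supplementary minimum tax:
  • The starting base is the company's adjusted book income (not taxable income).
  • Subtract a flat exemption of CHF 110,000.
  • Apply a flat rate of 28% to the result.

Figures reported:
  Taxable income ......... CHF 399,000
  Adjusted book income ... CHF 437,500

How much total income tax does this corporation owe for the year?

CHF 104,460

Regular income tax:
  CHF 151,000 × 14% = CHF 21,140
  CHF 78,000 × 24% = CHF 18,720
  CHF 170,000 × 38% = CHF 64,600
  → CHF 104,460

Supplementary minimum tax:
  Base (adjusted book income): CHF 437,500
  Less exemption CHF 110,000 → base CHF 327,500
  CHF 327,500 × 28% = CHF 91,700

CHF 104,460 > CHF 91,700, so the regular income tax governs.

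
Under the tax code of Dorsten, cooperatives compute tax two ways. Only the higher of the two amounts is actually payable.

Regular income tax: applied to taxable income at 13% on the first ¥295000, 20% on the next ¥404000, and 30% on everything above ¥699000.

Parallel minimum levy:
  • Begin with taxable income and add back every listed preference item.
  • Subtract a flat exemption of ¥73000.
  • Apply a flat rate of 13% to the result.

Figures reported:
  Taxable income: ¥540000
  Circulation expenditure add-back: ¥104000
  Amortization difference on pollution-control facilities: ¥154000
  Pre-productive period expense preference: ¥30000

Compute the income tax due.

¥98150

Parallel minimum levy:
  Adjusted income: ¥540000 + ¥104000 + ¥154000 + ¥30000 = ¥828000
  Less exemption ¥73000 → base ¥755000
  ¥755000 × 13% = ¥98150

Regular income tax:
  ¥295000 × 13% = ¥38350
  ¥245000 × 20% = ¥49000
  → ¥87350

¥98150 > ¥87350, so the parallel minimum levy is the binding amount.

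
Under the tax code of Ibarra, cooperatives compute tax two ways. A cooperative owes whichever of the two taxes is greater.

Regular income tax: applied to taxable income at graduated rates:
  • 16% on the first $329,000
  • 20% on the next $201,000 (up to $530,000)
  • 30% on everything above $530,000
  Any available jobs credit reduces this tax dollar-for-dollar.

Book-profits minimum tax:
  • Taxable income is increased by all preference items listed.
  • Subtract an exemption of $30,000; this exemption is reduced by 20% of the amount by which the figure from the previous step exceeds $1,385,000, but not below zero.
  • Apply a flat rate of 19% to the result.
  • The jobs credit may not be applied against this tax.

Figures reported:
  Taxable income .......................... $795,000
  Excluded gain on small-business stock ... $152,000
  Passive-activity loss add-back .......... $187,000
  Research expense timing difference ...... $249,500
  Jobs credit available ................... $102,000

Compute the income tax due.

$257,165

Regular income tax:
  $329,000 × 16% = $52,640
  $201,000 × 20% = $40,200
  $265,000 × 30% = $79,500
  → $172,340
  Less jobs credit $102,000 → $70,340

Book-profits minimum tax:
  Adjusted income: $795,000 + $152,000 + $187,000 + $249,500 = $1,383,500
  Exemption: $1,383,500 ≤ $1,385,000, so full $30,000 applies
  Base: $1,383,500 − $30,000 = $1,353,500
  $1,353,500 × 19% = $257,165

$257,165 > $70,340, so the book-profits minimum tax is the binding amount.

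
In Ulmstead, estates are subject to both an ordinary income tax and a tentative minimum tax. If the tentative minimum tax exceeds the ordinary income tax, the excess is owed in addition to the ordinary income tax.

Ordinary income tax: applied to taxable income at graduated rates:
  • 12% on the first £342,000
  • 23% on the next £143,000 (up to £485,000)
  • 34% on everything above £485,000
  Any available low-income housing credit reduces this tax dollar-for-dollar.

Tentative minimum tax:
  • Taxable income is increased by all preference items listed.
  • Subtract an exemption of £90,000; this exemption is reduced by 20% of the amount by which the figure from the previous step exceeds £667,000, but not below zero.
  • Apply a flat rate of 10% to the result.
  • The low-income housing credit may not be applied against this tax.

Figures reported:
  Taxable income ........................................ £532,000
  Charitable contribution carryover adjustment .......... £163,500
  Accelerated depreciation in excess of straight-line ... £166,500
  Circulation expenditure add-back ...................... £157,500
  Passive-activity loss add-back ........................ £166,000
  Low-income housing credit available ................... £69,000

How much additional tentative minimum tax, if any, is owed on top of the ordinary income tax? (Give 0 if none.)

£97,640

Ordinary income tax:
  £342,000 × 12% = £41,040
  £143,000 × 23% = £32,890
  £47,000 × 34% = £15,980
  → £89,910
  Less low-income housing credit £69,000 → £20,910

Tentative minimum tax:
  Adjusted income: £532,000 + £163,500 + £166,500 + £157,500 + £166,000 = £1,185,500
  Exemption: 20% × (£1,185,500 − £667,000) = £103,700 ≥ £90,000, so the exemption is fully phased out
  Base: £1,185,500 − £0 = £1,185,500
  £1,185,500 × 10% = £118,550

Excess of tentative minimum tax over ordinary income tax: £118,550 − £20,910 = £97,640.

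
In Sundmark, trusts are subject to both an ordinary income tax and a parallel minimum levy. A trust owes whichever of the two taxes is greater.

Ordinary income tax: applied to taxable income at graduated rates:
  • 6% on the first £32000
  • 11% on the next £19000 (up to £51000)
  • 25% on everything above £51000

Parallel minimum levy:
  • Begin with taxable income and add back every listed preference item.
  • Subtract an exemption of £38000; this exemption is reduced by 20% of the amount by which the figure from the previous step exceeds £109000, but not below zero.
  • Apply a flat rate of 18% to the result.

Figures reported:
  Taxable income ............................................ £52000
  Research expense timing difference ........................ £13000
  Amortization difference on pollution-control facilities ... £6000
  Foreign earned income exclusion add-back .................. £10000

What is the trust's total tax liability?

Ordinary income tax:
  £32000 × 6% = £1920
  £19000 × 11% = £2090
  £1000 × 25% = £250
  → £4260

Parallel minimum levy:
  Adjusted income: £52000 + £13000 + £6000 + £10000 = £81000
  Exemption: £81000 ≤ £109000, so full £38000 applies
  Base: £81000 − £38000 = £43000
  £43000 × 18% = £7740

£7740 > £4260, so the parallel minimum levy is the binding amount.

£7740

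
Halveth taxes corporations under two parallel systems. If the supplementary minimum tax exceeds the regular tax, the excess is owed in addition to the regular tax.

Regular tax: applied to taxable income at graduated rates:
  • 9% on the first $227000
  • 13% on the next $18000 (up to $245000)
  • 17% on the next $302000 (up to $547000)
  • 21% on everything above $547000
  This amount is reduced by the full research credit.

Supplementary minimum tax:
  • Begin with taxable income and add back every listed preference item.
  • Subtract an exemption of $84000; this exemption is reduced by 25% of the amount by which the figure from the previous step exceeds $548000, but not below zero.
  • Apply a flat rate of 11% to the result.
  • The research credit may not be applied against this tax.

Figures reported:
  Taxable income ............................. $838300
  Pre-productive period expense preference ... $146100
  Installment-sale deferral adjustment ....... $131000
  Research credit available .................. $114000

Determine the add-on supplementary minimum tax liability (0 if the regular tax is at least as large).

$101411

Regular tax:
  $227000 × 9% = $20430
  $18000 × 13% = $2340
  $302000 × 17% = $51340
  $291300 × 21% = $61173
  → $135283
  Less research credit $114000 → $21283

Supplementary minimum tax:
  Adjusted income: $838300 + $146100 + $131000 = $1115400
  Exemption: 25% × ($1115400 − $548000) = $141850 ≥ $84000, so the exemption is fully phased out
  Base: $1115400 − $0 = $1115400
  $1115400 × 11% = $122694

Excess of supplementary minimum tax over regular tax: $122694 − $21283 = $101411.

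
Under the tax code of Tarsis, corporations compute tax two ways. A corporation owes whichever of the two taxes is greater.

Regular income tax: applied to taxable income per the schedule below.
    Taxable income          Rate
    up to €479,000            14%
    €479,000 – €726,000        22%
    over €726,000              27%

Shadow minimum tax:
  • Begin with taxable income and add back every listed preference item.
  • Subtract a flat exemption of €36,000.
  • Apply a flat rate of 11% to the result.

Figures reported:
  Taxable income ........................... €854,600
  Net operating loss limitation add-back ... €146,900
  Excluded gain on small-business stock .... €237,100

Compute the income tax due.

Shadow minimum tax:
  Adjusted income: €854,600 + €146,900 + €237,100 = €1,238,600
  Less exemption €36,000 → base €1,202,600
  €1,202,600 × 11% = €132,286

Regular income tax:
  €479,000 × 14% = €67,060
  €247,000 × 22% = €54,340
  €128,600 × 27% = €34,722
  → €156,122

€156,122 > €132,286, so the regular income tax governs.

€156,122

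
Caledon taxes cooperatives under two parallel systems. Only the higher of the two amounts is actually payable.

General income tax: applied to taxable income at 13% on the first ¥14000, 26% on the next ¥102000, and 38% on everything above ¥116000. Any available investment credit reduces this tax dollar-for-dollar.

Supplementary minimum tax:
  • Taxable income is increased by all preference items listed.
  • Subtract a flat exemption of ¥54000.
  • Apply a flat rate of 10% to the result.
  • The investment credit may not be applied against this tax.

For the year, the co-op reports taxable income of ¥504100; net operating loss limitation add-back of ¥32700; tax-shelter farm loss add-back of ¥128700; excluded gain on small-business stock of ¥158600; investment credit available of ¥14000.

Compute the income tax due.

¥161818

General income tax:
  ¥14000 × 13% = ¥1820
  ¥102000 × 26% = ¥26520
  ¥388100 × 38% = ¥147478
  → ¥175818
  Less investment credit ¥14000 → ¥161818

Supplementary minimum tax:
  Adjusted income: ¥504100 + ¥32700 + ¥128700 + ¥158600 = ¥824100
  Less exemption ¥54000 → base ¥770100
  ¥770100 × 10% = ¥77010

¥161818 > ¥77010, so the general income tax governs.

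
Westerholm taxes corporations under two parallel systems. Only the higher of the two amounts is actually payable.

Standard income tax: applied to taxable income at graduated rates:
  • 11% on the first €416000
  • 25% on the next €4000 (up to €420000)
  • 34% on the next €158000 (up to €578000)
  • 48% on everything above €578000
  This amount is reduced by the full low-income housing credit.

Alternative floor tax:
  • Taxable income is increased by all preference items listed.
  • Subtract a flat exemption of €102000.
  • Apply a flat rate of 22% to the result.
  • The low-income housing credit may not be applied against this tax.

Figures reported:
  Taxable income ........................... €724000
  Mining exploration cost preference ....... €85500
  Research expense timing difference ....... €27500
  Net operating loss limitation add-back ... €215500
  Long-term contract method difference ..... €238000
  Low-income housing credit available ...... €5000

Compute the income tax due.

Alternative floor tax:
  Adjusted income: €724000 + €85500 + €27500 + €215500 + €238000 = €1290500
  Less exemption €102000 → base €1188500
  €1188500 × 22% = €261470

Standard income tax:
  €416000 × 11% = €45760
  €4000 × 25% = €1000
  €158000 × 34% = €53720
  €146000 × 48% = €70080
  → €170560
  Less low-income housing credit €5000 → €165560

€261470 > €165560, so the alternative floor tax is the binding amount.

€261470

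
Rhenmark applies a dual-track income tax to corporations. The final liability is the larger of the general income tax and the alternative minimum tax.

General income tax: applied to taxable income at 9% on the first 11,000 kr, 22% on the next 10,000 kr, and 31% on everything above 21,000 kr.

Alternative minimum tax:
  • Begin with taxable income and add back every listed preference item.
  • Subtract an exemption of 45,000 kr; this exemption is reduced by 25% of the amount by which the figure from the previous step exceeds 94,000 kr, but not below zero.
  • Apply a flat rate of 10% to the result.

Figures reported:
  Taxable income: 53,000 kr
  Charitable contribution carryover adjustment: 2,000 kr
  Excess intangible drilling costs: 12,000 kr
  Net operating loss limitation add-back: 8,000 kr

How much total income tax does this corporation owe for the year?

General income tax:
  11,000 kr × 9% = 990 kr
  10,000 kr × 22% = 2,200 kr
  32,000 kr × 31% = 9,920 kr
  → 13,110 kr

Alternative minimum tax:
  Adjusted income: 53,000 kr + 2,000 kr + 12,000 kr + 8,000 kr = 75,000 kr
  Exemption: 75,000 kr ≤ 94,000 kr, so full 45,000 kr applies
  Base: 75,000 kr − 45,000 kr = 30,000 kr
  30,000 kr × 10% = 3,000 kr

13,110 kr > 3,000 kr, so the general income tax governs.

13,110 kr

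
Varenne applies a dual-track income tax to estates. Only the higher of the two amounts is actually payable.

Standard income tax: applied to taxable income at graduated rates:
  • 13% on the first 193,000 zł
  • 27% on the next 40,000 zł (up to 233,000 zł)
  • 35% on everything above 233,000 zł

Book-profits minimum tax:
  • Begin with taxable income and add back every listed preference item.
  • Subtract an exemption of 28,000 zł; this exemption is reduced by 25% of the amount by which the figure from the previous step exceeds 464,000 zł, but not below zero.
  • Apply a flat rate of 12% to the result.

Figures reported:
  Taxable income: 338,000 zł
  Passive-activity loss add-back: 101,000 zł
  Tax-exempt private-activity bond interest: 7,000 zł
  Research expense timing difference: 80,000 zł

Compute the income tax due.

72,640 zł

Standard income tax:
  193,000 zł × 13% = 25,090 zł
  40,000 zł × 27% = 10,800 zł
  105,000 zł × 35% = 36,750 zł
  → 72,640 zł

Book-profits minimum tax:
  Adjusted income: 338,000 zł + 101,000 zł + 7,000 zł + 80,000 zł = 526,000 zł
  Exemption: 28,000 zł − 25% × (526,000 zł − 464,000 zł) = 28,000 zł − 15,500 zł = 12,500 zł
  Base: 526,000 zł − 12,500 zł = 513,500 zł
  513,500 zł × 12% = 61,620 zł

72,640 zł > 61,620 zł, so the standard income tax governs.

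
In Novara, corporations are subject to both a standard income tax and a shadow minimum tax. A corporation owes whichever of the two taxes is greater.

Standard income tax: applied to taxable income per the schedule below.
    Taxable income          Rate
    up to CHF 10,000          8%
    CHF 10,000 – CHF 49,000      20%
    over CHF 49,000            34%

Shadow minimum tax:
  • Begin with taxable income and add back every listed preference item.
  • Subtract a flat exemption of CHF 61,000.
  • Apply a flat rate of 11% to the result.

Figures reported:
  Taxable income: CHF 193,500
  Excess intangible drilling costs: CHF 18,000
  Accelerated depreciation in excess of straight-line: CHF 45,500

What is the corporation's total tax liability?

CHF 57,730

Standard income tax:
  CHF 10,000 × 8% = CHF 800
  CHF 39,000 × 20% = CHF 7,800
  CHF 144,500 × 34% = CHF 49,130
  → CHF 57,730

Shadow minimum tax:
  Adjusted income: CHF 193,500 + CHF 18,000 + CHF 45,500 = CHF 257,000
  Less exemption CHF 61,000 → base CHF 196,000
  CHF 196,000 × 11% = CHF 21,560

CHF 57,730 > CHF 21,560, so the standard income tax governs.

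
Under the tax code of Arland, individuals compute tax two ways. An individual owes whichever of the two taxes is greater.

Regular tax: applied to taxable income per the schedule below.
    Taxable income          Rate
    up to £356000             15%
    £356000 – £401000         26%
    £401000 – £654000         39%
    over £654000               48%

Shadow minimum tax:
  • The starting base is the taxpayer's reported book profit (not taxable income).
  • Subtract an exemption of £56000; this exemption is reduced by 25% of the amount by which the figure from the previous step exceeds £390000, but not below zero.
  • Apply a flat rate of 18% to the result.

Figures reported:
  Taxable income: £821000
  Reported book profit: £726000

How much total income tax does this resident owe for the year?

£243930

Regular tax:
  £356000 × 15% = £53400
  £45000 × 26% = £11700
  £253000 × 39% = £98670
  £167000 × 48% = £80160
  → £243930

Shadow minimum tax:
  Base (reported book profit): £726000
  Exemption: 25% × (£726000 − £390000) = £84000 ≥ £56000, so the exemption is fully phased out
  Base: £726000 − £0 = £726000
  £726000 × 18% = £130680

£243930 > £130680, so the regular tax governs.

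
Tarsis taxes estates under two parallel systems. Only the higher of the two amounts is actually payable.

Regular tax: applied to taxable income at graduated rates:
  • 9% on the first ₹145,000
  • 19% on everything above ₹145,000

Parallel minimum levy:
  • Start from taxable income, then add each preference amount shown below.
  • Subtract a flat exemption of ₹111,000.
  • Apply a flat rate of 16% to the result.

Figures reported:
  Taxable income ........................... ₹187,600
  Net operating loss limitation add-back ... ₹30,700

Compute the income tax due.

Regular tax:
  ₹145,000 × 9% = ₹13,050
  ₹42,600 × 19% = ₹8,094
  → ₹21,144

Parallel minimum levy:
  Adjusted income: ₹187,600 + ₹30,700 = ₹218,300
  Less exemption ₹111,000 → base ₹107,300
  ₹107,300 × 16% = ₹17,168

₹21,144 > ₹17,168, so the regular tax governs.

₹21,144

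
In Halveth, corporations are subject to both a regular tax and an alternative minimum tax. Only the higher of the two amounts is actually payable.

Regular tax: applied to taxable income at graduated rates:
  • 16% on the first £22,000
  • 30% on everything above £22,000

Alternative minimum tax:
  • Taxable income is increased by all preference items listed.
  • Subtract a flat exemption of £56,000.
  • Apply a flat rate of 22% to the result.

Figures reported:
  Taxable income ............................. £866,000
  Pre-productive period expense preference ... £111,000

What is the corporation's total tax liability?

£256,720

Regular tax:
  £22,000 × 16% = £3,520
  £844,000 × 30% = £253,200
  → £256,720

Alternative minimum tax:
  Adjusted income: £866,000 + £111,000 = £977,000
  Less exemption £56,000 → base £921,000
  £921,000 × 22% = £202,620

£256,720 > £202,620, so the regular tax governs.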